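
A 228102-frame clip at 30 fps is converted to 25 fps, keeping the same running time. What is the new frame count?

Target frames = source frames × (target rate / source rate) = 228102 × (25)/(30) = 228102 × 5/6 = 190085.

190085 frames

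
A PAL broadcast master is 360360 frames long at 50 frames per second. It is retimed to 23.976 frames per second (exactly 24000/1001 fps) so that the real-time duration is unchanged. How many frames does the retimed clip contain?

172800 frames

Target frames = source frames × (target rate / source rate) = 360360 × (24000/1001)/(50) = 360360 × 480/1001 = 172800.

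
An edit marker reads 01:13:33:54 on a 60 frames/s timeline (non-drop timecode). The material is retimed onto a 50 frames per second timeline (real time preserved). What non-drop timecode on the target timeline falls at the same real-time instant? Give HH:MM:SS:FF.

01:13:33:45

Source frame index: (1×3600 + 13×60 + 33) × 60 + 54 = 264834.
Real time: 264834 / (60) = 44139/10 s.
Target frame: (44139/10) × (50) = 220695.
At 50 labels/s: frame 220695 → 01:13:33:45.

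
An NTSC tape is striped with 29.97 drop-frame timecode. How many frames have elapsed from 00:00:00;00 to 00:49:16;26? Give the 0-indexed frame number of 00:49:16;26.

Complete 10-minute blocks: 4, each 17982 frames → 71928.
Remaining 9 whole minutes in the current block: 1800 + 8 × 1798 = 16184 frames.
Within the current minute: 16 × 30 + 26 − 2 = 504 (labels ;00/;01 skipped at this minute). Total = 71928 + 16184 + 504 = 88616.

88616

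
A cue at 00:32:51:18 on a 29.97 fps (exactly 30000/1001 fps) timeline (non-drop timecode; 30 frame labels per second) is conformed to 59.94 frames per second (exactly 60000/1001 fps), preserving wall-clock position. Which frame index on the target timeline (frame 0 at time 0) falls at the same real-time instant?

Source frame index: (0×3600 + 32×60 + 51) × 30 + 18 = 59148.
Real time: 59148 / (30000/1001) = 4933929/2500 s.
Target frame: (4933929/2500) × (60000/1001) = 118296.

frame 118296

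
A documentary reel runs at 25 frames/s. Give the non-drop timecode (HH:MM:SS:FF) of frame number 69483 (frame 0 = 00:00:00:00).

00:46:19:08

69483 ÷ 25 = 2779 full seconds, remainder 8 frames.
2779 s = 0 h 46 min 19 s.
Timecode: 00:46:19:08.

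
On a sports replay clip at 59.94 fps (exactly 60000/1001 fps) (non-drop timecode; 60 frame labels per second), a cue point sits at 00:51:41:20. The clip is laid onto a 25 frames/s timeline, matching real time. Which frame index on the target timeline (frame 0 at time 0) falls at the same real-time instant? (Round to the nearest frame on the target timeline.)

frame 77611

Source frame index: (0×3600 + 51×60 + 41) × 60 + 20 = 186080.
Real time: 186080 / (60000/1001) = 1164163/375 s.
Target frame: (1164163/375) × (25) = 1164163/15 ≈ 77610.867 → 77611.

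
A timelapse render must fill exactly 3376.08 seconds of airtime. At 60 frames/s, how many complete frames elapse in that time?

202564 frames

Frames = 3376.08 × 60 = 1012824/5 ≈ 202564.8000.
Complete frames: 202564.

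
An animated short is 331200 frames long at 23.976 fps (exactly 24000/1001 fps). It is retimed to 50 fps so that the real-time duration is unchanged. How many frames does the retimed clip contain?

690690 frames

Target frames = source frames × (target rate / source rate) = 331200 × (50)/(24000/1001) = 331200 × 1001/480 = 690690.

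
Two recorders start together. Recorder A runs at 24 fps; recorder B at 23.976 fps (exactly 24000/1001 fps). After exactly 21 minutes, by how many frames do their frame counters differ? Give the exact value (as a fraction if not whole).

4320/143 frames

21 min = 1260 s.
A emits 24 × 1260 = 30240 frames; B emits 24000/1001 × 1260 = 4320000/143.
Difference = 4320/143 frames (≈ 30.2098); B is behind A.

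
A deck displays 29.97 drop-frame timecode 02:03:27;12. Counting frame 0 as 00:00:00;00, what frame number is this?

222000

Complete 10-minute blocks: 12, each 17982 frames → 215784.
Remaining 3 whole minutes in the current block: 1800 + 2 × 1798 = 5396 frames.
Within the current minute: 27 × 30 + 12 − 2 = 820 (labels ;00/;01 skipped at this minute). Total = 215784 + 5396 + 820 = 222000.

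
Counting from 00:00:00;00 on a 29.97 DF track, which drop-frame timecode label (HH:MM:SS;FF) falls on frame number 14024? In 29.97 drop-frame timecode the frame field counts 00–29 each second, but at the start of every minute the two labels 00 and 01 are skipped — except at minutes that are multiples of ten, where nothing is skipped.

Ten DF minutes hold 17982 frames, so frame 14024 lies in block 0 (frames 0–17981) with 14024 frames into that block.
The block's first minute is 1800 frames and the rest 1798 each; 14024 frames reaches minute 7, so 0 × 18 + 7 × 2 = 14 labels have been skipped so far.
Adding those back, label number 14024 + 14 = 14038 at 30 labels/s is 467 s + 28 f = 0 h 7 min 47 s frame 28, i.e. 00:07:47;28.

00:07:47;28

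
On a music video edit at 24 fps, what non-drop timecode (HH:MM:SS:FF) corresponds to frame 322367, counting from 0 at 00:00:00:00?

03:43:51:23

322367 ÷ 24 = 13431 full seconds, remainder 23 frames.
13431 s = 3 h 43 min 51 s.
Timecode: 03:43:51:23.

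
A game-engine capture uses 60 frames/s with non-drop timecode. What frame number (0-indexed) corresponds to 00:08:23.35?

frame 30215

Total seconds to the label: (0 × 3600 + 8 × 60 + 23) = 503.
Frame index = 503 × 60 + 35 = 30215.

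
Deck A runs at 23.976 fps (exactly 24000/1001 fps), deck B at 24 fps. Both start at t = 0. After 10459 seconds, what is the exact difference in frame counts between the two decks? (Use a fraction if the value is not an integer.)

A emits 24000/1001 × 10459 = 251016000/1001 frames; B emits 24 × 10459 = 251016.
Difference = 251016/1001 frames (≈ 250.7652); B is ahead of A.

251016/1001 frames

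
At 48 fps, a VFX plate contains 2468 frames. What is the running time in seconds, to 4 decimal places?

Running time = 2468 × 1/48 = 617/12 s ≈ 51.4167 s.

51.4167 seconds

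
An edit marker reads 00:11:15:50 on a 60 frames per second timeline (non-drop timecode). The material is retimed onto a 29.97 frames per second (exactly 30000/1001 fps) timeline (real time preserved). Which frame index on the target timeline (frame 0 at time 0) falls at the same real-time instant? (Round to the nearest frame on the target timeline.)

Source frame index: (0×3600 + 11×60 + 15) × 60 + 50 = 40550.
Real time: 40550 / (60) = 4055/6 s.
Target frame: (4055/6) × (30000/1001) = 20275000/1001 ≈ 20254.745 → 20255.

frame 20255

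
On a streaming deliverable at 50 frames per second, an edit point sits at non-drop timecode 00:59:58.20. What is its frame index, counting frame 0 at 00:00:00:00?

Total seconds to the label: (0 × 3600 + 59 × 60 + 58) = 3598.
Frame index = 3598 × 50 + 20 = 179920.

179920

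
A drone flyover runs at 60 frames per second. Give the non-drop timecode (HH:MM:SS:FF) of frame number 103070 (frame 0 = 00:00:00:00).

103070 ÷ 60 = 1717 full seconds, remainder 50 frames.
1717 s = 0 h 28 min 37 s.
Timecode: 00:28:37:50.

00:28:37:50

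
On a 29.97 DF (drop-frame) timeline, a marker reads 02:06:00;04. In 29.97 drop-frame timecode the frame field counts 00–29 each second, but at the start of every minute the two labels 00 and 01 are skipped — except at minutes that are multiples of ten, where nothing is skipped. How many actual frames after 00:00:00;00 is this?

226576

As if non-drop at 30 labels/s: (2 × 3600 + 6 × 60 + 0) × 30 + 4 = 226804.
Minute boundaries passed: 126; those not divisible by 10: 126 − 12 = 114; dropped labels = 2 × 114 = 228.
Actual frame index = 226804 − 228 = 226576.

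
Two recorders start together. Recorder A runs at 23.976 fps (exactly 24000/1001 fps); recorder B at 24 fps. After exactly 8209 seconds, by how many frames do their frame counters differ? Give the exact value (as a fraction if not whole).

197016/1001 frames

A emits 24000/1001 × 8209 = 197016000/1001 frames; B emits 24 × 8209 = 197016.
Difference = 197016/1001 frames (≈ 196.8192); B is ahead of A.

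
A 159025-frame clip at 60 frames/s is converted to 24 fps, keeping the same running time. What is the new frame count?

63610 frames

Target frames = source frames × (target rate / source rate) = 159025 × (24)/(60) = 159025 × 2/5 = 63610.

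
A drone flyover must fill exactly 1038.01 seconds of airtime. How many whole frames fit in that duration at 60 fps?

62280 frames

Frames = 1038.01 × 60 = 311403/5 ≈ 62280.6000.
Complete frames: 62280.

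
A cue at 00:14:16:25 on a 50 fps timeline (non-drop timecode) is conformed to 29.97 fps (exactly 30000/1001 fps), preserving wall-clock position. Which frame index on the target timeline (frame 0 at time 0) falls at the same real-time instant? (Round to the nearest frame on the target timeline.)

frame 25669

Source frame index: (0×3600 + 14×60 + 16) × 50 + 25 = 42825.
Real time: 42825 / (50) = 1713/2 s.
Target frame: (1713/2) × (30000/1001) = 25695000/1001 ≈ 25669.331 → 25669.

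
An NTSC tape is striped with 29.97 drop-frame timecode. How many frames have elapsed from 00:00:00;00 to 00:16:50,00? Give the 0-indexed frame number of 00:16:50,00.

30270

Complete 10-minute blocks: 1, each 17982 frames → 17982.
Remaining 6 whole minutes in the current block: 1800 + 5 × 1798 = 10790 frames.
Within the current minute: 50 × 30 + 0 − 2 = 1498 (labels ;00/;01 skipped at this minute). Total = 17982 + 10790 + 1498 = 30270.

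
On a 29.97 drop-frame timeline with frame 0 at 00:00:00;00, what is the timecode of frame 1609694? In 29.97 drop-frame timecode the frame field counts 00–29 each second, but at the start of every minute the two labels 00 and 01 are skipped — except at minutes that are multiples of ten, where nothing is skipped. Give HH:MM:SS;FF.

Ten DF minutes hold 17982 frames, so frame 1609694 lies in block 89 (frames 1600398–1618379) with 9296 frames into that block.
The block's first minute is 1800 frames and the rest 1798 each; 9296 frames reaches minute 5, so 89 × 18 + 5 × 2 = 1612 labels have been skipped so far.
Adding those back, label number 1609694 + 1612 = 1611306 at 30 labels/s is 53710 s + 6 f = 14 h 55 min 10 s frame 6, i.e. 14:55:10;06.

14:55:10;06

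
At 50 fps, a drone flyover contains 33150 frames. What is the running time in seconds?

Running time = 33150 / (50) = 663 s.

663 seconds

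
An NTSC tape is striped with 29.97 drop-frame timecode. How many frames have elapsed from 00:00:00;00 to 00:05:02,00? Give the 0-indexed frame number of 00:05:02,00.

As if non-drop at 30 labels/s: (0 × 3600 + 5 × 60 + 2) × 30 + 0 = 9060.
Minute boundaries passed: 5; those not divisible by 10: 5 − 0 = 5; dropped labels = 2 × 5 = 10.
Actual frame index = 9060 − 10 = 9050.

9050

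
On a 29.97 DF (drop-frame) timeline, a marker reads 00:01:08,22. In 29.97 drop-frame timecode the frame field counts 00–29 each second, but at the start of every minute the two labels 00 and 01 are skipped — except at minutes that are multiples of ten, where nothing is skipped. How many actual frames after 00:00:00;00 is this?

As if non-drop at 30 labels/s: (0 × 3600 + 1 × 60 + 8) × 30 + 22 = 2062.
Minute boundaries passed: 1; those not divisible by 10: 1 − 0 = 1; dropped labels = 2 × 1 = 2.
Actual frame index = 2062 − 2 = 2060.

2060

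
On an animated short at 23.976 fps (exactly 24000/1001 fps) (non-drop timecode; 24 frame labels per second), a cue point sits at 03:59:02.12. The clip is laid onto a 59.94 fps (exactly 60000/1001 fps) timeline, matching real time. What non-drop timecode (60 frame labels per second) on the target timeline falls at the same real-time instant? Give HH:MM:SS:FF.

Source frame index: (3×3600 + 59×60 + 2) × 24 + 12 = 344220.
Real time: 344220 / (24000/1001) = 5742737/400 s.
Target frame: (5742737/400) × (60000/1001) = 860550.
At 60 labels/s: frame 860550 → 03:59:02:30.

03:59:02:30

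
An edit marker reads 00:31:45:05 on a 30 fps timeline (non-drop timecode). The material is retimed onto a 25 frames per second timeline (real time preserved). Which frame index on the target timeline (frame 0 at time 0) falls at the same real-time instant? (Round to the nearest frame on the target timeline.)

frame 47629

Source frame index: (0×3600 + 31×60 + 45) × 30 + 5 = 57155.
Real time: 57155 / (30) = 11431/6 s.
Target frame: (11431/6) × (25) = 285775/6 ≈ 47629.167 → 47629.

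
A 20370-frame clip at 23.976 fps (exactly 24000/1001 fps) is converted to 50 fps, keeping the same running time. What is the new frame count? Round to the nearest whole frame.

42480 frames

Frames at target rate = 20370 × (50) / (24000/1001) = 679679/16 ≈ 42479.938.
Nearest whole frame: 42480.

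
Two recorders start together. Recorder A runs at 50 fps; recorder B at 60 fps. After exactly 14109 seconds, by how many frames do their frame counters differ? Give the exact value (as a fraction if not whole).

A emits 50 × 14109 = 705450 frames; B emits 60 × 14109 = 846540.
Difference = 141090 frames; B is ahead of A.

141090 frames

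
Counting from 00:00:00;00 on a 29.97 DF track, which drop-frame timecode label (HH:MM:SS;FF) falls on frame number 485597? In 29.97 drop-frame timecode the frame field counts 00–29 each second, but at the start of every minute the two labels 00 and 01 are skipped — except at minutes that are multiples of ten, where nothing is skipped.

Ten DF minutes hold 17982 frames, so frame 485597 lies in block 27 (frames 485514–503495) with 83 frames into that block.
The block's first minute is 1800 frames and the rest 1798 each; 83 frames reaches minute 0, so 27 × 18 + 0 × 2 = 486 labels have been skipped so far.
Adding those back, label number 485597 + 486 = 486083 at 30 labels/s is 16202 s + 23 f = 4 h 30 min 2 s frame 23, i.e. 04:30:02;23.

04:30:02;23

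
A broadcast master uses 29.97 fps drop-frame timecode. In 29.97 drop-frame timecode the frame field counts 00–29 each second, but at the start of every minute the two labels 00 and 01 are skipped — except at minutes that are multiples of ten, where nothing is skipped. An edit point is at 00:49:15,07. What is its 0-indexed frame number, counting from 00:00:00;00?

Complete 10-minute blocks: 4, each 17982 frames → 71928.
Remaining 9 whole minutes in the current block: 1800 + 8 × 1798 = 16184 frames.
Within the current minute: 15 × 30 + 7 − 2 = 455 (labels ;00/;01 skipped at this minute). Total = 71928 + 16184 + 455 = 88567.

88567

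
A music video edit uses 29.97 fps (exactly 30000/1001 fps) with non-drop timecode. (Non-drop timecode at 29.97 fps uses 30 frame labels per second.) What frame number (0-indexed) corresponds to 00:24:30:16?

Total seconds to the label: (0 × 3600 + 24 × 60 + 30) = 1470.
Frame index = 1470 × 30 + 16 = 44116.

frame 44116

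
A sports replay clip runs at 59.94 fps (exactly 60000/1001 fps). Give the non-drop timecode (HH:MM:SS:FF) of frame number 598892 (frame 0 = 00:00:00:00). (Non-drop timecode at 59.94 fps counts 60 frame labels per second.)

02:46:21:32

598892 ÷ 60 = 9981 full seconds, remainder 32 frames.
9981 s = 2 h 46 min 21 s.
Timecode: 02:46:21:32.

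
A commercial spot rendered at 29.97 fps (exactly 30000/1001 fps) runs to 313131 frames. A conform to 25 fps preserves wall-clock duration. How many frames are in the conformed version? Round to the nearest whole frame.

Frames at target rate = 313131 × (25) / (30000/1001) = 104481377/400 ≈ 261203.443.
Nearest whole frame: 261203.

261203 frames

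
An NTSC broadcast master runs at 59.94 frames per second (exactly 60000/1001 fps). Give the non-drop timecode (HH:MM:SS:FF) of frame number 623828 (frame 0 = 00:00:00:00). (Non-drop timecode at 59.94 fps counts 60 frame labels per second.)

02:53:17:08

623828 ÷ 60 = 10397 full seconds, remainder 8 frames.
10397 s = 2 h 53 min 17 s.
Timecode: 02:53:17:08.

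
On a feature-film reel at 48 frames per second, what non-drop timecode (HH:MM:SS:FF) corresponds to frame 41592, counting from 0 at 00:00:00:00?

00:14:26:24

41592 ÷ 48 = 866 full seconds, remainder 24 frames.
866 s = 0 h 14 min 26 s.
Timecode: 00:14:26:24.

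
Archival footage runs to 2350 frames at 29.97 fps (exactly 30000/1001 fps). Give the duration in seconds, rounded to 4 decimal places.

78.4117 seconds

Running time = 2350 × 1001/30000 = 47047/600 s ≈ 78.4117 s.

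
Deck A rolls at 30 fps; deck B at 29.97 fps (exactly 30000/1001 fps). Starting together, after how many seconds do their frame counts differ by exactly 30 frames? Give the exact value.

1001 seconds

The gap grows by |30000/1001 − 30| = 30/1001 frames per second.
Time for a 30-frame gap: 30 ÷ (30/1001) = 1001 s.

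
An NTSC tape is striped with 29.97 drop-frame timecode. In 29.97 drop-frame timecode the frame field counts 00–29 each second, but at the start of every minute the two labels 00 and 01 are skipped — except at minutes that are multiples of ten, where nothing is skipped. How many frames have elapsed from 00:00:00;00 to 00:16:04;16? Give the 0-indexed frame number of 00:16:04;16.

Complete 10-minute blocks: 1, each 17982 frames → 17982.
Remaining 6 whole minutes in the current block: 1800 + 5 × 1798 = 10790 frames.
Within the current minute: 4 × 30 + 16 − 2 = 134 (labels ;00/;01 skipped at this minute). Total = 17982 + 10790 + 134 = 28906.

28906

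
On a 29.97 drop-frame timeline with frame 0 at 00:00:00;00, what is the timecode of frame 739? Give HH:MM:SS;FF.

00:00:24;19

Ten DF minutes hold 17982 frames, so frame 739 lies in block 0 (frames 0–17981) with 739 frames into that block.
The block's first minute is 1800 frames and the rest 1798 each; 739 frames reaches minute 0, so 0 × 18 + 0 × 2 = 0 labels have been skipped so far.
Adding those back, label number 739 + 0 = 739 at 30 labels/s is 24 s + 19 f = 0 h 0 min 24 s frame 19, i.e. 00:00:24;19.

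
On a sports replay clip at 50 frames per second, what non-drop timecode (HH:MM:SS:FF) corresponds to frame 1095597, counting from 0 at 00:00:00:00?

1095597 ÷ 50 = 21911 full seconds, remainder 47 frames.
21911 s = 6 h 5 min 11 s.
Timecode: 06:05:11:47.

06:05:11:47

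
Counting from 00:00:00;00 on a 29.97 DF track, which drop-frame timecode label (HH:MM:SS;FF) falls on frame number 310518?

Ten DF minutes hold 17982 frames, so frame 310518 lies in block 17 (frames 305694–323675) with 4824 frames into that block.
The block's first minute is 1800 frames and the rest 1798 each; 4824 frames reaches minute 2, so 17 × 18 + 2 × 2 = 310 labels have been skipped so far.
Adding those back, label number 310518 + 310 = 310828 at 30 labels/s is 10360 s + 28 f = 2 h 52 min 40 s frame 28, i.e. 02:52:40;28.

02:52:40;28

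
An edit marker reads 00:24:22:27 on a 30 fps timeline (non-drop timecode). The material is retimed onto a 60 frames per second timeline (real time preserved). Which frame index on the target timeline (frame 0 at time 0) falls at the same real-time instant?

Source frame index: (0×3600 + 24×60 + 22) × 30 + 27 = 43887.
Real time: 43887 / (30) = 14629/10 s.
Target frame: (14629/10) × (60) = 87774.

frame 87774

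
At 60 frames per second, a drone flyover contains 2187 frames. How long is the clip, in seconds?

36.45 seconds

Running time = 2187 / (60) = 36.45 s.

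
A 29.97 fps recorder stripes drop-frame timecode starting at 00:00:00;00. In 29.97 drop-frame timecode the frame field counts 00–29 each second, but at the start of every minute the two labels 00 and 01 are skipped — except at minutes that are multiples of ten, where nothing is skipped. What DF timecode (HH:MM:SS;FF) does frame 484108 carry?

Each 10-minute DF block holds 10 × 60 × 30 − 9 × 2 = 17982 frames. 484108 ÷ 17982 → 26 full blocks, remainder 16576.
Within the partial block the first minute is 1800 frames and each further minute 1798, so 9 further minute boundaries passed. Total skipped labels = 18 × 26 + 2 × 9 = 486.
Non-drop label index = 484108 + 486 = 484594; at 30 labels/s that is 04:29:13:04, i.e. DF 04:29:13;04.

04:29:13;04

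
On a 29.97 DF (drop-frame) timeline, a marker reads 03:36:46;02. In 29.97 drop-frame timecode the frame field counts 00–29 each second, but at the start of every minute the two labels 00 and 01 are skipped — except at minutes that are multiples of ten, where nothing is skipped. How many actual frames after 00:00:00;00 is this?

389792

Complete 10-minute blocks: 21, each 17982 frames → 377622.
Remaining 6 whole minutes in the current block: 1800 + 5 × 1798 = 10790 frames.
Within the current minute: 46 × 30 + 2 − 2 = 1380 (labels ;00/;01 skipped at this minute). Total = 377622 + 10790 + 1380 = 389792.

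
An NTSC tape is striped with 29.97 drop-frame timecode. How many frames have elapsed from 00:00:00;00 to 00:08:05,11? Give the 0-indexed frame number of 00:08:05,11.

14545

As if non-drop at 30 labels/s: (0 × 3600 + 8 × 60 + 5) × 30 + 11 = 14561.
Minute boundaries passed: 8; those not divisible by 10: 8 − 0 = 8; dropped labels = 2 × 8 = 16.
Actual frame index = 14561 − 16 = 14545.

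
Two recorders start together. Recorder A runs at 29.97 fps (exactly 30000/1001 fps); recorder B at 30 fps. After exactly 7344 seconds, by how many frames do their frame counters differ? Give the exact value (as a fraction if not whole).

220320/1001 frames

A emits 30000/1001 × 7344 = 220320000/1001 frames; B emits 30 × 7344 = 220320.
Difference = 220320/1001 frames (≈ 220.0999); B is ahead of A.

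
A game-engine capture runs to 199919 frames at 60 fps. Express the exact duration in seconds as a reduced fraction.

Running time = 199919 ÷ (60) = 199919 × 1/60 = 199919/60 s.

199919/60 seconds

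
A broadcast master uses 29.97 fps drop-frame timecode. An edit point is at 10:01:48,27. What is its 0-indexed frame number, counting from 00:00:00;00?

As if non-drop at 30 labels/s: (10 × 3600 + 1 × 60 + 48) × 30 + 27 = 1083267.
Minute boundaries passed: 601; those not divisible by 10: 601 − 60 = 541; dropped labels = 2 × 541 = 1082.
Actual frame index = 1083267 − 1082 = 1082185.

1082185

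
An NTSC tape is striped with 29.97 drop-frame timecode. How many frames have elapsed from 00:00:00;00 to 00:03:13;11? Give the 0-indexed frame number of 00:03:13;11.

As if non-drop at 30 labels/s: (0 × 3600 + 3 × 60 + 13) × 30 + 11 = 5801.
Minute boundaries passed: 3; those not divisible by 10: 3 − 0 = 3; dropped labels = 2 × 3 = 6.
Actual frame index = 5801 − 6 = 5795.

5795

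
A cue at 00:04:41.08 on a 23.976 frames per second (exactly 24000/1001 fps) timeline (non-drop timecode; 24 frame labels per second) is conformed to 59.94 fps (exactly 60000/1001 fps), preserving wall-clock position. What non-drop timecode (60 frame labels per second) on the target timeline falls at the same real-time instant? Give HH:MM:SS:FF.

Source frame index: (0×3600 + 4×60 + 41) × 24 + 8 = 6752.
Real time: 6752 / (24000/1001) = 211211/750 s.
Target frame: (211211/750) × (60000/1001) = 16880.
At 60 labels/s: frame 16880 → 00:04:41:20.

00:04:41:20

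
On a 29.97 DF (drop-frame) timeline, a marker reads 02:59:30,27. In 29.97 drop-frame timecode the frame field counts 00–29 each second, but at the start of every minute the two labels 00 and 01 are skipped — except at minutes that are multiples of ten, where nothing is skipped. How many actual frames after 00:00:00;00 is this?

322803

Complete 10-minute blocks: 17, each 17982 frames → 305694.
Remaining 9 whole minutes in the current block: 1800 + 8 × 1798 = 16184 frames.
Within the current minute: 30 × 30 + 27 − 2 = 925 (labels ;00/;01 skipped at this minute). Total = 305694 + 16184 + 925 = 322803.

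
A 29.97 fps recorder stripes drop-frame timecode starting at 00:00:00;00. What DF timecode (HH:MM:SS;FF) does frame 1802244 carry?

16:42:14;28

Each 10-minute DF block holds 10 × 60 × 30 − 9 × 2 = 17982 frames. 1802244 ÷ 17982 → 100 full blocks, remainder 4044.
Within the partial block the first minute is 1800 frames and each further minute 1798, so 2 further minute boundaries passed. Total skipped labels = 18 × 100 + 2 × 2 = 1804.
Non-drop label index = 1802244 + 1804 = 1804048; at 30 labels/s that is 16:42:14:28, i.e. DF 16:42:14;28.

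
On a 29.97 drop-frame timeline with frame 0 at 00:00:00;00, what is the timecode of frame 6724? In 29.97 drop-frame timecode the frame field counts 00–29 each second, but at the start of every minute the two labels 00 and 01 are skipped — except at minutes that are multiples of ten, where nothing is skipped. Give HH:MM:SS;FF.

Each 10-minute DF block holds 10 × 60 × 30 − 9 × 2 = 17982 frames. 6724 ÷ 17982 → 0 full blocks, remainder 6724.
Within the partial block the first minute is 1800 frames and each further minute 1798, so 3 further minute boundaries passed. Total skipped labels = 18 × 0 + 2 × 3 = 6.
Non-drop label index = 6724 + 6 = 6730; at 30 labels/s that is 00:03:44:10, i.e. DF 00:03:44;10.

00:03:44;10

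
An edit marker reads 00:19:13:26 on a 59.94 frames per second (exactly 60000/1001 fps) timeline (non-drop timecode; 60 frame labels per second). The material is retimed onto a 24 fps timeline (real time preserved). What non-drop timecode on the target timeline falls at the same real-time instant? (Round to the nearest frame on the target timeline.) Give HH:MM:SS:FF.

Source frame index: (0×3600 + 19×60 + 13) × 60 + 26 = 69206.
Real time: 69206 / (60000/1001) = 34637603/30000 s.
Target frame: (34637603/30000) × (24) = 34637603/1250 ≈ 27710.082 → 27710.
At 24 labels/s: frame 27710 → 00:19:14:14.

00:19:14:14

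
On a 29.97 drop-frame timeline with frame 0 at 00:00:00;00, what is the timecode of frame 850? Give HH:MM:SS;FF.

00:00:28;10

Ten DF minutes hold 17982 frames, so frame 850 lies in block 0 (frames 0–17981) with 850 frames into that block.
The block's first minute is 1800 frames and the rest 1798 each; 850 frames reaches minute 0, so 0 × 18 + 0 × 2 = 0 labels have been skipped so far.
Adding those back, label number 850 + 0 = 850 at 30 labels/s is 28 s + 10 f = 0 h 0 min 28 s frame 10, i.e. 00:00:28;10.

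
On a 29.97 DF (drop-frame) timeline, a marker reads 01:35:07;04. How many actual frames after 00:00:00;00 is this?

Complete 10-minute blocks: 9, each 17982 frames → 161838.
Remaining 5 whole minutes in the current block: 1800 + 4 × 1798 = 8992 frames.
Within the current minute: 7 × 30 + 4 − 2 = 212 (labels ;00/;01 skipped at this minute). Total = 161838 + 8992 + 212 = 171042.

171042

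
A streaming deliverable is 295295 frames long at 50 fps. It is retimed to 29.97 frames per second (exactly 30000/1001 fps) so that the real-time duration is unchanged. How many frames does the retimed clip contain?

Target frames = source frames × (target rate / source rate) = 295295 × (30000/1001)/(50) = 295295 × 600/1001 = 177000.

177000 frames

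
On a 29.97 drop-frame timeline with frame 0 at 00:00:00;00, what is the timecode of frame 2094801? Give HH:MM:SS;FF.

Each 10-minute DF block holds 10 × 60 × 30 − 9 × 2 = 17982 frames. 2094801 ÷ 17982 → 116 full blocks, remainder 8889.
Within the partial block the first minute is 1800 frames and each further minute 1798, so 4 further minute boundaries passed. Total skipped labels = 18 × 116 + 2 × 4 = 2096.
Non-drop label index = 2094801 + 2096 = 2096897; at 30 labels/s that is 19:24:56:17, i.e. DF 19:24:56;17.

19:24:56;17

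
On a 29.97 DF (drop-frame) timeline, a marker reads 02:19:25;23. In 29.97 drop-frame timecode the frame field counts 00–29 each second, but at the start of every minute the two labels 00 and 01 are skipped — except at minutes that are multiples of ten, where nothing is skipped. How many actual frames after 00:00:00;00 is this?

250721

As if non-drop at 30 labels/s: (2 × 3600 + 19 × 60 + 25) × 30 + 23 = 250973.
Minute boundaries passed: 139; those not divisible by 10: 139 − 13 = 126; dropped labels = 2 × 126 = 252.
Actual frame index = 250973 − 252 = 250721.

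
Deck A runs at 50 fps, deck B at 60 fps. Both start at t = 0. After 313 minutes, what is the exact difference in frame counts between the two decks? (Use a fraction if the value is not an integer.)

313 min = 18780 s.
A emits 50 × 18780 = 939000 frames; B emits 60 × 18780 = 1126800.
Difference = 187800 frames; B is ahead of A.

187800 frames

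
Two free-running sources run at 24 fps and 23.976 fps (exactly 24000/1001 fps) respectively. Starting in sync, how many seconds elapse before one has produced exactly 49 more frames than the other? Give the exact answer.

The gap grows by |24000/1001 − 24| = 24/1001 frames per second.
Time for a 49-frame gap: 49 ÷ (24/1001) = 49049/24 s.

49049/24 seconds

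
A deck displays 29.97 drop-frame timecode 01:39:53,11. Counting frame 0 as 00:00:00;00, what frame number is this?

179621

As if non-drop at 30 labels/s: (1 × 3600 + 39 × 60 + 53) × 30 + 11 = 179801.
Minute boundaries passed: 99; those not divisible by 10: 99 − 9 = 90; dropped labels = 2 × 90 = 180.
Actual frame index = 179801 − 180 = 179621.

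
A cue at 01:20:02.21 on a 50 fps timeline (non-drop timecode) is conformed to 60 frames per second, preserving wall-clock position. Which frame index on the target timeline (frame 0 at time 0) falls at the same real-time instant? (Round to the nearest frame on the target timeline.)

Source frame index: (1×3600 + 20×60 + 2) × 50 + 21 = 240121.
Real time: 240121 / (50) = 240121/50 s.
Target frame: (240121/50) × (60) = 1440726/5 ≈ 288145.200 → 288145.

frame 288145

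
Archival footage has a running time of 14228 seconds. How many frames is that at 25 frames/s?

355700 frames

Frames = 14228 × 25 = 355700.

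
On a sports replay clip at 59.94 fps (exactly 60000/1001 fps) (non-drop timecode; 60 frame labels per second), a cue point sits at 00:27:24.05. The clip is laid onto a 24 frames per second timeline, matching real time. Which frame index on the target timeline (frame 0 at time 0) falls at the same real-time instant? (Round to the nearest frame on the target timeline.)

Source frame index: (0×3600 + 27×60 + 24) × 60 + 5 = 98645.
Real time: 98645 / (60000/1001) = 19748729/12000 s.
Target frame: (19748729/12000) × (24) = 19748729/500 ≈ 39497.458 → 39497.

frame 39497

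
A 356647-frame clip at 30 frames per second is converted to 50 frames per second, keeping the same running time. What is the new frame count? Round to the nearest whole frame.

Frames at target rate = 356647 × (50) / (30) = 1783235/3 ≈ 594411.667.
Nearest whole frame: 594412.

594412 frames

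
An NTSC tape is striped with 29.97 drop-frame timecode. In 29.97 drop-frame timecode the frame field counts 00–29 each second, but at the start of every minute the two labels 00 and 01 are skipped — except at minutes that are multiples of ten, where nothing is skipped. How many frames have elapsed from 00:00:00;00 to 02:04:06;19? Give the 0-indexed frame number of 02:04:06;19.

As if non-drop at 30 labels/s: (2 × 3600 + 4 × 60 + 6) × 30 + 19 = 223399.
Minute boundaries passed: 124; those not divisible by 10: 124 − 12 = 112; dropped labels = 2 × 112 = 224.
Actual frame index = 223399 − 224 = 223175.

223175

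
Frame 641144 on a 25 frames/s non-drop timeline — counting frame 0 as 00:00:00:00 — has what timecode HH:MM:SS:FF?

07:07:25:19

641144 ÷ 25 = 25645 full seconds, remainder 19 frames.
25645 s = 7 h 7 min 25 s.
Timecode: 07:07:25:19.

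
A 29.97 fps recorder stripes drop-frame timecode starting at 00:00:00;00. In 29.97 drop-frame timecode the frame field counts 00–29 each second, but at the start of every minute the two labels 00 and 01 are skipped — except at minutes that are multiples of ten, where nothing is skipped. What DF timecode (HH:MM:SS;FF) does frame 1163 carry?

00:00:38;23

Ten DF minutes hold 17982 frames, so frame 1163 lies in block 0 (frames 0–17981) with 1163 frames into that block.
The block's first minute is 1800 frames and the rest 1798 each; 1163 frames reaches minute 0, so 0 × 18 + 0 × 2 = 0 labels have been skipped so far.
Adding those back, label number 1163 + 0 = 1163 at 30 labels/s is 38 s + 23 f = 0 h 0 min 38 s frame 23, i.e. 00:00:38;23.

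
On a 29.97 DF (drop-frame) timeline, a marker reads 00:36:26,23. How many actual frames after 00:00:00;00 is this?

65537

Complete 10-minute blocks: 3, each 17982 frames → 53946.
Remaining 6 whole minutes in the current block: 1800 + 5 × 1798 = 10790 frames.
Within the current minute: 26 × 30 + 23 − 2 = 801 (labels ;00/;01 skipped at this minute). Total = 53946 + 10790 + 801 = 65537.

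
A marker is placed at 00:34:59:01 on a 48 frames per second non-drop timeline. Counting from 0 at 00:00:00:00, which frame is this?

frame 100753

Total seconds to the label: (0 × 3600 + 34 × 60 + 59) = 2099.
Frame index = 2099 × 48 + 1 = 100753.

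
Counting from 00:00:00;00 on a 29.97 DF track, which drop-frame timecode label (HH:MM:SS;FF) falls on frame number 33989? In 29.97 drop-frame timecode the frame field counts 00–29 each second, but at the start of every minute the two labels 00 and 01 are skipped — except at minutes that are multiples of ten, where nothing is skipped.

00:18:54;03

Each 10-minute DF block holds 10 × 60 × 30 − 9 × 2 = 17982 frames. 33989 ÷ 17982 → 1 full block, remainder 16007.
Within the partial block the first minute is 1800 frames and each further minute 1798, so 8 further minute boundaries passed. Total skipped labels = 18 × 1 + 2 × 8 = 34.
Non-drop label index = 33989 + 34 = 34023; at 30 labels/s that is 00:18:54:03, i.e. DF 00:18:54;03.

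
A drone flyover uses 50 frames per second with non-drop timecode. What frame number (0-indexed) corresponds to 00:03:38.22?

Total seconds to the label: (0 × 3600 + 3 × 60 + 38) = 218.
Frame index = 218 × 50 + 22 = 10922.

10922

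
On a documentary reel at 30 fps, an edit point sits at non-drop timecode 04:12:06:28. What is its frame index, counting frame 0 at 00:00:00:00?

frame 453808

Total seconds to the label: (4 × 3600 + 12 × 60 + 6) = 15126.
Frame index = 15126 × 30 + 28 = 453808.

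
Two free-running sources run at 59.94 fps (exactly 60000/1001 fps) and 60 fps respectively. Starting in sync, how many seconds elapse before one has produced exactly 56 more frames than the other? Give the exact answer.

14014/15 seconds

The gap grows by |60 − 60000/1001| = 60/1001 frames per second.
Time for a 56-frame gap: 56 ÷ (60/1001) = 14014/15 s.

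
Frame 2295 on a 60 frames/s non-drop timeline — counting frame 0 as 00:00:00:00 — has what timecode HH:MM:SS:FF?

2295 ÷ 60 = 38 full seconds, remainder 15 frames.
38 s = 0 h 0 min 38 s.
Timecode: 00:00:38:15.

00:00:38:15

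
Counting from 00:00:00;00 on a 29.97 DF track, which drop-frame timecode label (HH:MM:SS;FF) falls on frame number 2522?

00:01:24;04

Ten DF minutes hold 17982 frames, so frame 2522 lies in block 0 (frames 0–17981) with 2522 frames into that block.
The block's first minute is 1800 frames and the rest 1798 each; 2522 frames reaches minute 1, so 0 × 18 + 1 × 2 = 2 labels have been skipped so far.
Adding those back, label number 2522 + 2 = 2524 at 30 labels/s is 84 s + 4 f = 0 h 1 min 24 s frame 4, i.e. 00:01:24;04.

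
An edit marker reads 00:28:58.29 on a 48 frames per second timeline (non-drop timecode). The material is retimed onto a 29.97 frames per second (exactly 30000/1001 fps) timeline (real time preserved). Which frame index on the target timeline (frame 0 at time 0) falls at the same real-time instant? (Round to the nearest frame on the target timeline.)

Source frame index: (0×3600 + 28×60 + 58) × 48 + 29 = 83453.
Real time: 83453 / (48) = 83453/48 s.
Target frame: (83453/48) × (30000/1001) = 52158125/1001 ≈ 52106.019 → 52106.

frame 52106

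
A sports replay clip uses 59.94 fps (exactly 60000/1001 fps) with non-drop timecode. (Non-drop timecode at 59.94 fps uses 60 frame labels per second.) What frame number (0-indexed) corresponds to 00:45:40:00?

164400

Total seconds to the label: (0 × 3600 + 45 × 60 + 40) = 2740.
Frame index = 2740 × 60 + 0 = 164400.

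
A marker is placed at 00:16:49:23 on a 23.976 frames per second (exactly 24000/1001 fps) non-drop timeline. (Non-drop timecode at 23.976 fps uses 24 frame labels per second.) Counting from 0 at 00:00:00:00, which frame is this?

Total seconds to the label: (0 × 3600 + 16 × 60 + 49) = 1009.
Frame index = 1009 × 24 + 23 = 24239.

frame 24239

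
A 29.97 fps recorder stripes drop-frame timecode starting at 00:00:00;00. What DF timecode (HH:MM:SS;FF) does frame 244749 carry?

Each 10-minute DF block holds 10 × 60 × 30 − 9 × 2 = 17982 frames. 244749 ÷ 17982 → 13 full blocks, remainder 10983.
Within the partial block the first minute is 1800 frames and each further minute 1798, so 6 further minute boundaries passed. Total skipped labels = 18 × 13 + 2 × 6 = 246.
Non-drop label index = 244749 + 246 = 244995; at 30 labels/s that is 02:16:06:15, i.e. DF 02:16:06;15.

02:16:06;15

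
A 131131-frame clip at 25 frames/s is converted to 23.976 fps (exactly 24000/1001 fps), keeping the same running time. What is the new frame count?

125760 frames

Target frames = source frames × (target rate / source rate) = 131131 × (24000/1001)/(25) = 131131 × 960/1001 = 125760.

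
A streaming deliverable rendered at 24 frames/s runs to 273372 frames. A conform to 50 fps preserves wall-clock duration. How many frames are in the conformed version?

Target frames = source frames × (target rate / source rate) = 273372 × (50)/(24) = 273372 × 25/12 = 569525.

569525 frames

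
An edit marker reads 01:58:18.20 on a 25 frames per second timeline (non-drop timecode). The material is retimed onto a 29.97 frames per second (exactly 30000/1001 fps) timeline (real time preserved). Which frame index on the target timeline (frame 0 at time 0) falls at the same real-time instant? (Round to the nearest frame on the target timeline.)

Source frame index: (1×3600 + 58×60 + 18) × 25 + 20 = 177470.
Real time: 177470 / (25) = 35494/5 s.
Target frame: (35494/5) × (30000/1001) = 212964000/1001 ≈ 212751.249 → 212751.

frame 212751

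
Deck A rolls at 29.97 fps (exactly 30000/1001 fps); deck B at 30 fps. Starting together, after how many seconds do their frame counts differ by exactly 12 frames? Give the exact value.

The gap grows by |30 − 30000/1001| = 30/1001 frames per second.
Time for a 12-frame gap: 12 ÷ (30/1001) = 400.4 s.

400.4 seconds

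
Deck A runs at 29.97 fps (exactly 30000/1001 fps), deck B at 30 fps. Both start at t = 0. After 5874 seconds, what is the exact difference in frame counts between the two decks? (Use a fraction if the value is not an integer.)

A emits 30000/1001 × 5874 = 16020000/91 frames; B emits 30 × 5874 = 176220.
Difference = 16020/91 frames (≈ 176.0440); B is ahead of A.

16020/91 frames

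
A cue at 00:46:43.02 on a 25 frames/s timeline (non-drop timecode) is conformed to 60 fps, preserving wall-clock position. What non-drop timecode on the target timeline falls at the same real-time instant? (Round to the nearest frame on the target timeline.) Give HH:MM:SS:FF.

00:46:43:05

Source frame index: (0×3600 + 46×60 + 43) × 25 + 2 = 70077.
Real time: 70077 / (25) = 70077/25 s.
Target frame: (70077/25) × (60) = 840924/5 ≈ 168184.800 → 168185.
At 60 labels/s: frame 168185 → 00:46:43:05.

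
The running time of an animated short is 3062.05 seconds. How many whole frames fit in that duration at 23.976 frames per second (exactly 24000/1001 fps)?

73415 frames

Frames = 3062.05 × 24000/1001 = 73489200/1001 ≈ 73415.7842.
Complete frames: 73415.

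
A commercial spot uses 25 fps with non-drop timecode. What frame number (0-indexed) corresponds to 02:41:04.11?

Total seconds to the label: (2 × 3600 + 41 × 60 + 4) = 9664.
Frame index = 9664 × 25 + 11 = 241611.

frame 241611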